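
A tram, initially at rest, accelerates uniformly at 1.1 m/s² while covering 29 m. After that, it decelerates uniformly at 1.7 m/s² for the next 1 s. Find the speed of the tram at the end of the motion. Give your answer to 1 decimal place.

6.3 m/s

Phase 1 (accelerating): v₀ = 0 m/s, a = 1.1 m/s².
v² = v₀² + 2aΔx = 0² + 2·1.1·29 = 63.8 → v = 7.99 m/s
t = (v − v₀)/a = (7.99 − 0)/1.1 = 7.26 s

Phase 2 (decelerating): v₀ = 7.99 m/s, a = -1.7 m/s².
v = v₀ + at = 7.99 + (-1.7)(1) = 6.29 m/s
Δx = v₀t + ½at² = 7.99·1 + 0.5·-1.7·1² = 7.14 m
Final speed = 6.29 m/s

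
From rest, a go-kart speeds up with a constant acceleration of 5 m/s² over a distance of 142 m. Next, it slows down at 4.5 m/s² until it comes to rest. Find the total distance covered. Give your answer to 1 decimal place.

Phase 1 (accelerating): v₀ = 0 m/s, a = 5 m/s².
v² = v₀² + 2aΔx = 0² + 2·5·142 = 1420 → v = 37.7 m/s
t = (v − v₀)/a = (37.7 − 0)/5 = 7.54 s

Phase 2 (decelerating): v₀ = 37.7 m/s, a = -4.5 m/s².
v = v₀ + at → t = (0 − 37.7) / -4.5 = 8.37 s
v² = v₀² + 2aΔx → Δx = (0² − 37.7²)/(2·-4.5) = 158 m
Total distance = 142 + 158 = 300 m

299.8 m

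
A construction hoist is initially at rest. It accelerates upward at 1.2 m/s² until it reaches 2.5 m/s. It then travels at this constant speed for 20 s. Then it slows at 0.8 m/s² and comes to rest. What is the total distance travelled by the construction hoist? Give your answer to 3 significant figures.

56.5 m

Phase 1 (accelerating): v₀ = 0 m/s, a = 1.2 m/s².
v = v₀ + at → t = (2.5 − 0) / 1.2 = 2.08 s
v² = v₀² + 2aΔx → Δx = (2.5² − 0²)/(2·1.2) = 2.60 m

Phase 2 (constant speed): v₀ = 2.50 m/s, a = 0 m/s².
v = v₀ + at = 2.50 + (0)(20) = 2.50 m/s
Δx = v₀t + ½at² = 2.50·20 + 0.5·0·20² = 50.0 m

Phase 3 (decelerating): v₀ = 2.50 m/s, a = -0.8 m/s².
v = v₀ + at → t = (0 − 2.50) / -0.8 = 3.12 s
v² = v₀² + 2aΔx → Δx = (0² − 2.50²)/(2·-0.8) = 3.91 m
Total distance = 2.60 + 50.0 + 3.91 = 56.5 m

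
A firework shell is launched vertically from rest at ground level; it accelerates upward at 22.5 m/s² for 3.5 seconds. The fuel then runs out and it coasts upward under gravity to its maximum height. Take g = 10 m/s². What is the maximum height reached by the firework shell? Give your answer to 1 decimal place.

447.9 m

Phase 1 (powered ascent): v₀ = 0 m/s, a = 22.5 m/s².
v = v₀ + at = 0 + (22.5)(3.5) = 78.8 m/s
Δx = v₀t + ½at² = 0·3.5 + 0.5·22.5·3.5² = 138 m

Phase 2 (coasting upward): v₀ = 78.8 m/s, a = -10 m/s².
v = v₀ + at → t = (0 − 78.8) / -10 = 7.88 s
v² = v₀² + 2aΔx → Δx = (0² − 78.8²)/(2·-10) = 310 m
Maximum height = 138 + 310 = 448 m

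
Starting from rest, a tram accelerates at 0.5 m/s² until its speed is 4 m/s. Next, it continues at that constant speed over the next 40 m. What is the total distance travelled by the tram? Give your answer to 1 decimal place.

Phase 1 (accelerating): v₀ = 0 m/s, a = 0.5 m/s².
v = v₀ + at → t = (4 − 0) / 0.5 = 8.00 s
v² = v₀² + 2aΔx → Δx = (4² − 0²)/(2·0.5) = 16.0 m

Phase 2 (constant speed): v₀ = 4.00 m/s, a = 0 m/s².
Constant speed: t = d/v = 40/4.00 = 10.0 s
Total distance = 16.0 + 40.0 = 56.0 m

56.0 m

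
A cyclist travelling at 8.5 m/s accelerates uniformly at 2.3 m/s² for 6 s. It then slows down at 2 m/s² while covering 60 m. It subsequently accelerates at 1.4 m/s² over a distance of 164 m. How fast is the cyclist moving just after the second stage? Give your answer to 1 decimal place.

16.0 m/s

Phase 1 (accelerating): v₀ = 8.50 m/s, a = 2.3 m/s².
v = v₀ + at = 8.50 + (2.3)(6) = 22.3 m/s
Δx = v₀t + ½at² = 8.50·6 + 0.5·2.3·6² = 92.4 m

Phase 2 (decelerating): v₀ = 22.3 m/s, a = -2 m/s².
v² = v₀² + 2aΔx = 22.3² + 2·-2·60 = 257 → v = 16.0 m/s
t = (v − v₀)/a = (16.0 − 22.3)/-2 = 3.13 s
Speed at end of phase 2 = 16.0 m/s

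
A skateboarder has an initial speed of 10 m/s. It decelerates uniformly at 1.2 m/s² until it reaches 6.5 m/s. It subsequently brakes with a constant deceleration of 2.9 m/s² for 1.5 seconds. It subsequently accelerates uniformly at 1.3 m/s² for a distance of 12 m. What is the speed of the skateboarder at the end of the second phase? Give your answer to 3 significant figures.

2.15 m/s

Phase 1 (decelerating): v₀ = 10.0 m/s, a = -1.2 m/s².
v = v₀ + at → t = (6.5 − 10.0) / -1.2 = 2.92 s
v² = v₀² + 2aΔx → Δx = (6.5² − 10.0²)/(2·-1.2) = 24.1 m

Phase 2 (decelerating): v₀ = 6.50 m/s, a = -2.9 m/s².
v = v₀ + at = 6.50 + (-2.9)(1.5) = 2.15 m/s
Δx = v₀t + ½at² = 6.50·1.5 + 0.5·-2.9·1.5² = 6.49 m
Speed at end of phase 2 = 2.15 m/s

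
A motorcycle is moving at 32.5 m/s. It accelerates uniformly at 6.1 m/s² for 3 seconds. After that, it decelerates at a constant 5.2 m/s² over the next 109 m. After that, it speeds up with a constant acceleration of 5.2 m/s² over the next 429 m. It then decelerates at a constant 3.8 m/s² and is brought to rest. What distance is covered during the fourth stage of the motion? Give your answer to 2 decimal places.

777.45 m

Phase 1 (accelerating): v₀ = 32.5 m/s, a = 6.1 m/s².
v = v₀ + at = 32.5 + (6.1)(3) = 50.8 m/s
Δx = v₀t + ½at² = 32.5·3 + 0.5·6.1·3² = 125 m

Phase 2 (decelerating): v₀ = 50.8 m/s, a = -5.2 m/s².
v² = v₀² + 2aΔx = 50.8² + 2·-5.2·109 = 1450 → v = 38.0 m/s
t = (v − v₀)/a = (38.0 − 50.8)/-5.2 = 2.45 s

Phase 3 (accelerating): v₀ = 38.0 m/s, a = 5.2 m/s².
v² = v₀² + 2aΔx = 38.0² + 2·5.2·429 = 5910 → v = 76.9 m/s
t = (v − v₀)/a = (76.9 − 38.0)/5.2 = 7.47 s

Phase 4 (decelerating): v₀ = 76.9 m/s, a = -3.8 m/s².
v = v₀ + at → t = (0 − 76.9) / -3.8 = 20.2 s
v² = v₀² + 2aΔx → Δx = (0² − 76.9²)/(2·-3.8) = 777 m
Distance in phase 4 = 777 m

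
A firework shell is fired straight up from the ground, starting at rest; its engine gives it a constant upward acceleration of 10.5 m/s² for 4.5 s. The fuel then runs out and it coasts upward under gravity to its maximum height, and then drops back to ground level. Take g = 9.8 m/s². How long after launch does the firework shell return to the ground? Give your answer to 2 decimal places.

16.03 s

Phase 1 (powered ascent): v₀ = 0 m/s, a = 10.5 m/s².
v = v₀ + at = 0 + (10.5)(4.5) = 47.2 m/s
Δx = v₀t + ½at² = 0·4.5 + 0.5·10.5·4.5² = 106 m

Phase 2 (coasting upward): v₀ = 47.2 m/s, a = -9.8 m/s².
v = v₀ + at → t = (0 − 47.2) / -9.8 = 4.82 s
v² = v₀² + 2aΔx → Δx = (0² − 47.2²)/(2·-9.8) = 114 m

Phase 3 (free fall): v₀ = 0 m/s, a = -9.8 m/s².
Falls 220 m from rest: t = √(2·220/9.8) = 6.70 s; v = g·t = 65.7 m/s.
Total time = 4.50 + 4.82 + 6.70 = 16.0 s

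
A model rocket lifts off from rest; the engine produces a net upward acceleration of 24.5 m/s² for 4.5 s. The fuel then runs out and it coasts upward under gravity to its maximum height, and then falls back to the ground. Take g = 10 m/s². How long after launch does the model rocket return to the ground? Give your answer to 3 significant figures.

Phase 1 (powered ascent): v₀ = 0 m/s, a = 24.5 m/s².
v = v₀ + at = 0 + (24.5)(4.5) = 110 m/s
Δx = v₀t + ½at² = 0·4.5 + 0.5·24.5·4.5² = 248 m

Phase 2 (coasting upward): v₀ = 110 m/s, a = -10 m/s².
v = v₀ + at → t = (0 − 110) / -10 = 11.0 s
v² = v₀² + 2aΔx → Δx = (0² − 110²)/(2·-10) = 608 m

Phase 3 (free fall): v₀ = 0 m/s, a = -10 m/s².
Falls 856 m from rest: t = √(2·856/10) = 13.1 s; v = g·t = 131 m/s.
Total time = 4.50 + 11.0 + 13.1 = 28.6 s

28.6 s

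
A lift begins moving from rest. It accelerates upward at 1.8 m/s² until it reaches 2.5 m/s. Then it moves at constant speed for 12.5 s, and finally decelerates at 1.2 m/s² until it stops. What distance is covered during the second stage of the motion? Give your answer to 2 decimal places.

Phase 1 (accelerating): v₀ = 0 m/s, a = 1.8 m/s².
v = v₀ + at → t = (2.5 − 0) / 1.8 = 1.39 s
v² = v₀² + 2aΔx → Δx = (2.5² − 0²)/(2·1.8) = 1.74 m

Phase 2 (constant speed): v₀ = 2.50 m/s, a = 0 m/s².
v = v₀ + at = 2.50 + (0)(12.5) = 2.50 m/s
Δx = v₀t + ½at² = 2.50·12.5 + 0.5·0·12.5² = 31.2 m
Distance in phase 2 = 31.2 m

31.25 m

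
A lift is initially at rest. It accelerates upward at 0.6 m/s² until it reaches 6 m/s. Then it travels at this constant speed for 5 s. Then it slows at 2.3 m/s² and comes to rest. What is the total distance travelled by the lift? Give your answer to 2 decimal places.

67.83 m

Phase 1 (accelerating): v₀ = 0 m/s, a = 0.6 m/s².
v = v₀ + at → t = (6 − 0) / 0.6 = 10.0 s
v² = v₀² + 2aΔx → Δx = (6² − 0²)/(2·0.6) = 30.0 m

Phase 2 (constant speed): v₀ = 6.00 m/s, a = 0 m/s².
v = v₀ + at = 6.00 + (0)(5) = 6.00 m/s
Δx = v₀t + ½at² = 6.00·5 + 0.5·0·5² = 30.0 m

Phase 3 (decelerating): v₀ = 6.00 m/s, a = -2.3 m/s².
v = v₀ + at → t = (0 − 6.00) / -2.3 = 2.61 s
v² = v₀² + 2aΔx → Δx = (0² − 6.00²)/(2·-2.3) = 7.83 m
Total distance = 30.0 + 30.0 + 7.83 = 67.8 m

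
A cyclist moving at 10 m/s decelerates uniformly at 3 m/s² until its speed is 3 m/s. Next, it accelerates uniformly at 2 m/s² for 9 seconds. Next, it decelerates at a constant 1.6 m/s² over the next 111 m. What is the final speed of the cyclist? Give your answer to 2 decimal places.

Phase 1 (decelerating): v₀ = 10.0 m/s, a = -3 m/s².
v = v₀ + at → t = (3 − 10.0) / -3 = 2.33 s
v² = v₀² + 2aΔx → Δx = (3² − 10.0²)/(2·-3) = 15.2 m

Phase 2 (accelerating): v₀ = 3.00 m/s, a = 2 m/s².
v = v₀ + at = 3.00 + (2)(9) = 21.0 m/s
Δx = v₀t + ½at² = 3.00·9 + 0.5·2·9² = 108 m

Phase 3 (decelerating): v₀ = 21.0 m/s, a = -1.6 m/s².
v² = v₀² + 2aΔx = 21.0² + 2·-1.6·111 = 85.8 → v = 9.26 m/s
t = (v − v₀)/a = (9.26 − 21.0)/-1.6 = 7.34 s
Final speed = 9.26 m/s

9.26 m/s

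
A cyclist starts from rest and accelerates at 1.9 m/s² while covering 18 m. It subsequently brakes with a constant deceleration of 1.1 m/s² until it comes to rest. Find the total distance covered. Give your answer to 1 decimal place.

Phase 1 (accelerating): v₀ = 0 m/s, a = 1.9 m/s².
v² = v₀² + 2aΔx = 0² + 2·1.9·18 = 68.4 → v = 8.27 m/s
t = (v − v₀)/a = (8.27 − 0)/1.9 = 4.35 s

Phase 2 (decelerating): v₀ = 8.27 m/s, a = -1.1 m/s².
v = v₀ + at → t = (0 − 8.27) / -1.1 = 7.52 s
v² = v₀² + 2aΔx → Δx = (0² − 8.27²)/(2·-1.1) = 31.1 m
Total distance = 18.0 + 31.1 = 49.1 m

49.1 m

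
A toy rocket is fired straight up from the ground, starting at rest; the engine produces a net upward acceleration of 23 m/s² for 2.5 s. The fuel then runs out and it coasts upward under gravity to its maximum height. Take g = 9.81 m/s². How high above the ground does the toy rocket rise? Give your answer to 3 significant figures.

240 m

Phase 1 (powered ascent): v₀ = 0 m/s, a = 23 m/s².
v = v₀ + at = 0 + (23)(2.5) = 57.5 m/s
Δx = v₀t + ½at² = 0·2.5 + 0.5·23·2.5² = 71.9 m

Phase 2 (coasting upward): v₀ = 57.5 m/s, a = -9.81 m/s².
v = v₀ + at → t = (0 − 57.5) / -9.81 = 5.86 s
v² = v₀² + 2aΔx → Δx = (0² − 57.5²)/(2·-9.81) = 169 m
Maximum height = 71.9 + 169 = 240 m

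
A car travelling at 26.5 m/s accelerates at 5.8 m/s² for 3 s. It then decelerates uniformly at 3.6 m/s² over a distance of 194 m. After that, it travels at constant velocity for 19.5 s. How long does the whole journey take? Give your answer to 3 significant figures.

Phase 1 (accelerating): v₀ = 26.5 m/s, a = 5.8 m/s².
v = v₀ + at = 26.5 + (5.8)(3) = 43.9 m/s
Δx = v₀t + ½at² = 26.5·3 + 0.5·5.8·3² = 106 m

Phase 2 (decelerating): v₀ = 43.9 m/s, a = -3.6 m/s².
v² = v₀² + 2aΔx = 43.9² + 2·-3.6·194 = 530 → v = 23.0 m/s
t = (v − v₀)/a = (23.0 − 43.9)/-3.6 = 5.80 s

Phase 3 (constant speed): v₀ = 23.0 m/s, a = 0 m/s².
v = v₀ + at = 23.0 + (0)(19.5) = 23.0 m/s
Δx = v₀t + ½at² = 23.0·19.5 + 0.5·0·19.5² = 449 m
Total time = 3.00 + 5.80 + 19.5 = 28.3 s

28.3 s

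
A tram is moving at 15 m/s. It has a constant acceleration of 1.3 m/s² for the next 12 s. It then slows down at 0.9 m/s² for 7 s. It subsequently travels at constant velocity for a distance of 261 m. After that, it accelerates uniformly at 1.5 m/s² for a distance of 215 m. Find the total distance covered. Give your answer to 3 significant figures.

942 m

Phase 1 (accelerating): v₀ = 15.0 m/s, a = 1.3 m/s².
v = v₀ + at = 15.0 + (1.3)(12) = 30.6 m/s
Δx = v₀t + ½at² = 15.0·12 + 0.5·1.3·12² = 274 m

Phase 2 (decelerating): v₀ = 30.6 m/s, a = -0.9 m/s².
v = v₀ + at = 30.6 + (-0.9)(7) = 24.3 m/s
Δx = v₀t + ½at² = 30.6·7 + 0.5·-0.9·7² = 192 m

Phase 3 (constant speed): v₀ = 24.3 m/s, a = 0 m/s².
Constant speed: t = d/v = 261/24.3 = 10.7 s

Phase 4 (accelerating): v₀ = 24.3 m/s, a = 1.5 m/s².
v² = v₀² + 2aΔx = 24.3² + 2·1.5·215 = 1240 → v = 35.1 m/s
t = (v − v₀)/a = (35.1 − 24.3)/1.5 = 7.23 s
Total distance = 274 + 192 + 261 + 215 = 942 m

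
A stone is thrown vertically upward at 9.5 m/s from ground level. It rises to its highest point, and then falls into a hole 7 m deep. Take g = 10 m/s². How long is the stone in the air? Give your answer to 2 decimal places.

2.47 s

Phase 1 (rising): v₀ = 9.50 m/s, a = -10 m/s².
v = v₀ + at → t = (0 − 9.50) / -10 = 0.950 s
v² = v₀² + 2aΔx → Δx = (0² − 9.50²)/(2·-10) = 4.51 m

Phase 2 (falling): v₀ = 0 m/s, a = -10 m/s².
Falls 11.5 m from rest: t = √(2·11.5/10) = 1.52 s; v = g·t = 15.2 m/s.
Total time = 0.950 + 1.52 = 2.47 s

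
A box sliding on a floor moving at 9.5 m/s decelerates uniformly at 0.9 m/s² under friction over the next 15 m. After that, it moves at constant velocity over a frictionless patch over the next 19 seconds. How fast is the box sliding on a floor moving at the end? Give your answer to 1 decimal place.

8.0 m/s

Phase 1 (decelerating): v₀ = 9.50 m/s, a = -0.9 m/s².
v² = v₀² + 2aΔx = 9.50² + 2·-0.9·15 = 63.2 → v = 7.95 m/s
t = (v − v₀)/a = (7.95 − 9.50)/-0.9 = 1.72 s

Phase 2 (constant speed): v₀ = 7.95 m/s, a = 0 m/s².
v = v₀ + at = 7.95 + (0)(19) = 7.95 m/s
Δx = v₀t + ½at² = 7.95·19 + 0.5·0·19² = 151 m
Final speed = 7.95 m/s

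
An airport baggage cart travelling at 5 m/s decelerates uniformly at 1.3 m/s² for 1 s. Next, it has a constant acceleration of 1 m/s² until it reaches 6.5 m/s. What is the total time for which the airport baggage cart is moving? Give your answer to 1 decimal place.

3.8 s

Phase 1 (decelerating): v₀ = 5.00 m/s, a = -1.3 m/s².
v = v₀ + at = 5.00 + (-1.3)(1) = 3.70 m/s
Δx = v₀t + ½at² = 5.00·1 + 0.5·-1.3·1² = 4.35 m

Phase 2 (accelerating): v₀ = 3.70 m/s, a = 1 m/s².
v = v₀ + at → t = (6.5 − 3.70) / 1 = 2.80 s
v² = v₀² + 2aΔx → Δx = (6.5² − 3.70²)/(2·1) = 14.3 m
Total time = 1.00 + 2.80 = 3.80 s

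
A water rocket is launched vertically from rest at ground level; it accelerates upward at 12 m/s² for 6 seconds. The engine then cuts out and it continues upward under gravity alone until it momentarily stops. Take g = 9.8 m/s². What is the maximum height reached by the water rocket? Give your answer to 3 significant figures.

480 m

Phase 1 (powered ascent): v₀ = 0 m/s, a = 12 m/s².
v = v₀ + at = 0 + (12)(6) = 72.0 m/s
Δx = v₀t + ½at² = 0·6 + 0.5·12·6² = 216 m

Phase 2 (coasting upward): v₀ = 72.0 m/s, a = -9.8 m/s².
v = v₀ + at → t = (0 − 72.0) / -9.8 = 7.35 s
v² = v₀² + 2aΔx → Δx = (0² − 72.0²)/(2·-9.8) = 264 m
Maximum height = 216 + 264 = 480 m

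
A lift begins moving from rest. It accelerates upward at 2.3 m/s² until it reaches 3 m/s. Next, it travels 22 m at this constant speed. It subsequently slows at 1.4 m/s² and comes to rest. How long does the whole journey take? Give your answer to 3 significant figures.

Phase 1 (accelerating): v₀ = 0 m/s, a = 2.3 m/s².
v = v₀ + at → t = (3 − 0) / 2.3 = 1.30 s
v² = v₀² + 2aΔx → Δx = (3² − 0²)/(2·2.3) = 1.96 m

Phase 2 (constant speed): v₀ = 3.00 m/s, a = 0 m/s².
Constant speed: t = d/v = 22/3.00 = 7.33 s

Phase 3 (decelerating): v₀ = 3.00 m/s, a = -1.4 m/s².
v = v₀ + at → t = (0 − 3.00) / -1.4 = 2.14 s
v² = v₀² + 2aΔx → Δx = (0² − 3.00²)/(2·-1.4) = 3.21 m
Total time = 1.30 + 7.33 + 2.14 = 10.8 s

10.8 s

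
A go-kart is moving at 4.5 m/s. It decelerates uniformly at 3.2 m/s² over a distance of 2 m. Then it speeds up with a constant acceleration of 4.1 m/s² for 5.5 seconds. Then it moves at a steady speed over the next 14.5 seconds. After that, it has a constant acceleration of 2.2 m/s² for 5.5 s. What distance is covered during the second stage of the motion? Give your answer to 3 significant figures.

Phase 1 (decelerating): v₀ = 4.50 m/s, a = -3.2 m/s².
v² = v₀² + 2aΔx = 4.50² + 2·-3.2·2 = 7.45 → v = 2.73 m/s
t = (v − v₀)/a = (2.73 − 4.50)/-3.2 = 0.553 s

Phase 2 (accelerating): v₀ = 2.73 m/s, a = 4.1 m/s².
v = v₀ + at = 2.73 + (4.1)(5.5) = 25.3 m/s
Δx = v₀t + ½at² = 2.73·5.5 + 0.5·4.1·5.5² = 77.0 m
Distance in phase 2 = 77.0 m

77.0 m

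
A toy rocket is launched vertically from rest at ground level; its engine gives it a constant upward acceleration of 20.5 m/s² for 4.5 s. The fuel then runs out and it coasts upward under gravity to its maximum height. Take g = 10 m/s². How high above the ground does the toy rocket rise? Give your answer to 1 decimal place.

Phase 1 (powered ascent): v₀ = 0 m/s, a = 20.5 m/s².
v = v₀ + at = 0 + (20.5)(4.5) = 92.2 m/s
Δx = v₀t + ½at² = 0·4.5 + 0.5·20.5·4.5² = 208 m

Phase 2 (coasting upward): v₀ = 92.2 m/s, a = -10 m/s².
v = v₀ + at → t = (0 − 92.2) / -10 = 9.22 s
v² = v₀² + 2aΔx → Δx = (0² − 92.2²)/(2·-10) = 426 m
Maximum height = 208 + 426 = 633 m

633.1 m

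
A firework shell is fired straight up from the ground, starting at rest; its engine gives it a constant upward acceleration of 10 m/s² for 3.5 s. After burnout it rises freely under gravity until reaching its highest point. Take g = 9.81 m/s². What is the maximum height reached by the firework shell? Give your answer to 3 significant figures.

Phase 1 (powered ascent): v₀ = 0 m/s, a = 10 m/s².
v = v₀ + at = 0 + (10)(3.5) = 35.0 m/s
Δx = v₀t + ½at² = 0·3.5 + 0.5·10·3.5² = 61.2 m

Phase 2 (coasting upward): v₀ = 35.0 m/s, a = -9.81 m/s².
v = v₀ + at → t = (0 − 35.0) / -9.81 = 3.57 s
v² = v₀² + 2aΔx → Δx = (0² − 35.0²)/(2·-9.81) = 62.4 m
Maximum height = 61.2 + 62.4 = 124 m

124 m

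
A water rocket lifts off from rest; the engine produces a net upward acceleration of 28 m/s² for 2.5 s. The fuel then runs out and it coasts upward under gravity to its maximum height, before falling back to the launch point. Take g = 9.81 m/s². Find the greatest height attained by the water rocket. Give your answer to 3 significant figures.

Phase 1 (powered ascent): v₀ = 0 m/s, a = 28 m/s².
v = v₀ + at = 0 + (28)(2.5) = 70.0 m/s
Δx = v₀t + ½at² = 0·2.5 + 0.5·28·2.5² = 87.5 m

Phase 2 (coasting upward): v₀ = 70.0 m/s, a = -9.81 m/s².
v = v₀ + at → t = (0 − 70.0) / -9.81 = 7.14 s
v² = v₀² + 2aΔx → Δx = (0² − 70.0²)/(2·-9.81) = 250 m
Maximum height = 87.5 + 250 = 337 m

337 m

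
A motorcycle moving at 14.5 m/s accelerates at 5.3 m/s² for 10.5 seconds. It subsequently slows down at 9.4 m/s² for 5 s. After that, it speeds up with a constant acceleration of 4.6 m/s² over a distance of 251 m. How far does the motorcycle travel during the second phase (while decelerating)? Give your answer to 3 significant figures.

Phase 1 (accelerating): v₀ = 14.5 m/s, a = 5.3 m/s².
v = v₀ + at = 14.5 + (5.3)(10.5) = 70.2 m/s
Δx = v₀t + ½at² = 14.5·10.5 + 0.5·5.3·10.5² = 444 m

Phase 2 (decelerating): v₀ = 70.2 m/s, a = -9.4 m/s².
v = v₀ + at = 70.2 + (-9.4)(5) = 23.2 m/s
Δx = v₀t + ½at² = 70.2·5 + 0.5·-9.4·5² = 233 m
Distance in phase 2 = 233 m

233 m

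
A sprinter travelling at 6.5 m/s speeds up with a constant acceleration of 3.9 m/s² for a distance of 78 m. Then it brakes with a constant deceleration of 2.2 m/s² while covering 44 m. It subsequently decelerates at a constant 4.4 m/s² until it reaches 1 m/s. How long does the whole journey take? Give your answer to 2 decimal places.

11.38 s

Phase 1 (accelerating): v₀ = 6.50 m/s, a = 3.9 m/s².
v² = v₀² + 2aΔx = 6.50² + 2·3.9·78 = 651 → v = 25.5 m/s
t = (v − v₀)/a = (25.5 − 6.50)/3.9 = 4.87 s

Phase 2 (decelerating): v₀ = 25.5 m/s, a = -2.2 m/s².
v² = v₀² + 2aΔx = 25.5² + 2·-2.2·44 = 457 → v = 21.4 m/s
t = (v − v₀)/a = (21.4 − 25.5)/-2.2 = 1.88 s

Phase 3 (decelerating): v₀ = 21.4 m/s, a = -4.4 m/s².
v = v₀ + at → t = (1 − 21.4) / -4.4 = 4.63 s
v² = v₀² + 2aΔx → Δx = (1² − 21.4²)/(2·-4.4) = 51.8 m
Total time = 4.87 + 1.88 + 4.63 = 11.4 s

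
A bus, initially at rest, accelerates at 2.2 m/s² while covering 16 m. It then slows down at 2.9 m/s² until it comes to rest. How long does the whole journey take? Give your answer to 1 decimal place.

6.7 s

Phase 1 (accelerating): v₀ = 0 m/s, a = 2.2 m/s².
v² = v₀² + 2aΔx = 0² + 2·2.2·16 = 70.4 → v = 8.39 m/s
t = (v − v₀)/a = (8.39 − 0)/2.2 = 3.81 s

Phase 2 (decelerating): v₀ = 8.39 m/s, a = -2.9 m/s².
v = v₀ + at → t = (0 − 8.39) / -2.9 = 2.89 s
v² = v₀² + 2aΔx → Δx = (0² − 8.39²)/(2·-2.9) = 12.1 m
Total time = 3.81 + 2.89 = 6.71 s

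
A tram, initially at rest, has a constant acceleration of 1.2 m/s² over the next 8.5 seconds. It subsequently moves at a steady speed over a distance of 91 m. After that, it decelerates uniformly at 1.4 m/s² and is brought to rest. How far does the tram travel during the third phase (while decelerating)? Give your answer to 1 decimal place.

37.2 m

Phase 1 (accelerating): v₀ = 0 m/s, a = 1.2 m/s².
v = v₀ + at = 0 + (1.2)(8.5) = 10.2 m/s
Δx = v₀t + ½at² = 0·8.5 + 0.5·1.2·8.5² = 43.3 m

Phase 2 (constant speed): v₀ = 10.2 m/s, a = 0 m/s².
Constant speed: t = d/v = 91/10.2 = 8.92 s

Phase 3 (decelerating): v₀ = 10.2 m/s, a = -1.4 m/s².
v = v₀ + at → t = (0 − 10.2) / -1.4 = 7.29 s
v² = v₀² + 2aΔx → Δx = (0² − 10.2²)/(2·-1.4) = 37.2 m
Distance in phase 3 = 37.2 m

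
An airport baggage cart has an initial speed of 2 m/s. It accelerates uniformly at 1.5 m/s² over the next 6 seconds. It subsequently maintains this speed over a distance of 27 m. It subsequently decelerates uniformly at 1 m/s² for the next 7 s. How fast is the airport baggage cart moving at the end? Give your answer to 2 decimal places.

Phase 1 (accelerating): v₀ = 2.00 m/s, a = 1.5 m/s².
v = v₀ + at = 2.00 + (1.5)(6) = 11.0 m/s
Δx = v₀t + ½at² = 2.00·6 + 0.5·1.5·6² = 39.0 m

Phase 2 (constant speed): v₀ = 11.0 m/s, a = 0 m/s².
Constant speed: t = d/v = 27/11.0 = 2.45 s

Phase 3 (decelerating): v₀ = 11.0 m/s, a = -1 m/s².
v = v₀ + at = 11.0 + (-1)(7) = 4.00 m/s
Δx = v₀t + ½at² = 11.0·7 + 0.5·-1·7² = 52.5 m
Final speed = 4.00 m/s

4.00 m/s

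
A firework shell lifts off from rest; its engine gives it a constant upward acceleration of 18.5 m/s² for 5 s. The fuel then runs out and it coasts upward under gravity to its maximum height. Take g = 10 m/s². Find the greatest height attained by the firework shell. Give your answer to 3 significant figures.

Phase 1 (powered ascent): v₀ = 0 m/s, a = 18.5 m/s².
v = v₀ + at = 0 + (18.5)(5) = 92.5 m/s
Δx = v₀t + ½at² = 0·5 + 0.5·18.5·5² = 231 m

Phase 2 (coasting upward): v₀ = 92.5 m/s, a = -10 m/s².
v = v₀ + at → t = (0 − 92.5) / -10 = 9.25 s
v² = v₀² + 2aΔx → Δx = (0² − 92.5²)/(2·-10) = 428 m
Maximum height = 231 + 428 = 659 m

659 m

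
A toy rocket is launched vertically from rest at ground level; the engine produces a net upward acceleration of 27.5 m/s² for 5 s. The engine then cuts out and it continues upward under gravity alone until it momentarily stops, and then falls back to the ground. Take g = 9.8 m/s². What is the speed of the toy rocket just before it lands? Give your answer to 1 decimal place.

Phase 1 (powered ascent): v₀ = 0 m/s, a = 27.5 m/s².
v = v₀ + at = 0 + (27.5)(5) = 138 m/s
Δx = v₀t + ½at² = 0·5 + 0.5·27.5·5² = 344 m

Phase 2 (coasting upward): v₀ = 138 m/s, a = -9.8 m/s².
v = v₀ + at → t = (0 − 138) / -9.8 = 14.0 s
v² = v₀² + 2aΔx → Δx = (0² − 138²)/(2·-9.8) = 965 m

Phase 3 (free fall): v₀ = 0 m/s, a = -9.8 m/s².
Falls 1310 m from rest: t = √(2·1310/9.8) = 16.3 s; v = g·t = 160 m/s.
Impact speed = 160 m/s

160.1 m/s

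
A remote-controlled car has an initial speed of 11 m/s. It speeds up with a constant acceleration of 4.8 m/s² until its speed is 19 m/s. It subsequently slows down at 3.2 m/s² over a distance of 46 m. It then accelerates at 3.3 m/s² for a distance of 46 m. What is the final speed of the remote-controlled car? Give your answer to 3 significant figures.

Phase 1 (accelerating): v₀ = 11.0 m/s, a = 4.8 m/s².
v = v₀ + at → t = (19 − 11.0) / 4.8 = 1.67 s
v² = v₀² + 2aΔx → Δx = (19² − 11.0²)/(2·4.8) = 25.0 m

Phase 2 (decelerating): v₀ = 19.0 m/s, a = -3.2 m/s².
v² = v₀² + 2aΔx = 19.0² + 2·-3.2·46 = 66.6 → v = 8.16 m/s
t = (v − v₀)/a = (8.16 − 19.0)/-3.2 = 3.39 s

Phase 3 (accelerating): v₀ = 8.16 m/s, a = 3.3 m/s².
v² = v₀² + 2aΔx = 8.16² + 2·3.3·46 = 370 → v = 19.2 m/s
t = (v − v₀)/a = (19.2 − 8.16)/3.3 = 3.36 s
Final speed = 19.2 m/s

19.2 m/s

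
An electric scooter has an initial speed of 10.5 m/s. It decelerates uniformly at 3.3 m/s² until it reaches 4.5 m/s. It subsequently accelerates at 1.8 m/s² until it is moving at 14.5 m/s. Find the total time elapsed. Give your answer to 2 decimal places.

7.37 s

Phase 1 (decelerating): v₀ = 10.5 m/s, a = -3.3 m/s².
v = v₀ + at → t = (4.5 − 10.5) / -3.3 = 1.82 s
v² = v₀² + 2aΔx → Δx = (4.5² − 10.5²)/(2·-3.3) = 13.6 m

Phase 2 (accelerating): v₀ = 4.50 m/s, a = 1.8 m/s².
v = v₀ + at → t = (14.5 − 4.50) / 1.8 = 5.56 s
v² = v₀² + 2aΔx → Δx = (14.5² − 4.50²)/(2·1.8) = 52.8 m
Total time = 1.82 + 5.56 = 7.37 s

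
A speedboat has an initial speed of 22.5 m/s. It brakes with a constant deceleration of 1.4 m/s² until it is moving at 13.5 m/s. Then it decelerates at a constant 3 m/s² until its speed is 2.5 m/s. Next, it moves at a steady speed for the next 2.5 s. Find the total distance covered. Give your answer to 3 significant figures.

Phase 1 (decelerating): v₀ = 22.5 m/s, a = -1.4 m/s².
v = v₀ + at → t = (13.5 − 22.5) / -1.4 = 6.43 s
v² = v₀² + 2aΔx → Δx = (13.5² − 22.5²)/(2·-1.4) = 116 m

Phase 2 (decelerating): v₀ = 13.5 m/s, a = -3 m/s².
v = v₀ + at → t = (2.5 − 13.5) / -3 = 3.67 s
v² = v₀² + 2aΔx → Δx = (2.5² − 13.5²)/(2·-3) = 29.3 m

Phase 3 (constant speed): v₀ = 2.50 m/s, a = 0 m/s².
v = v₀ + at = 2.50 + (0)(2.5) = 2.50 m/s
Δx = v₀t + ½at² = 2.50·2.5 + 0.5·0·2.5² = 6.25 m
Total distance = 116 + 29.3 + 6.25 = 151 m

151 m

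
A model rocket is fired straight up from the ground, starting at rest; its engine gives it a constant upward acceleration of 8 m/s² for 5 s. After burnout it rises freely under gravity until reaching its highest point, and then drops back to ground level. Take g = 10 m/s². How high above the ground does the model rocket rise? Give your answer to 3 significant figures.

Phase 1 (powered ascent): v₀ = 0 m/s, a = 8 m/s².
v = v₀ + at = 0 + (8)(5) = 40.0 m/s
Δx = v₀t + ½at² = 0·5 + 0.5·8·5² = 100 m

Phase 2 (coasting upward): v₀ = 40.0 m/s, a = -10 m/s².
v = v₀ + at → t = (0 − 40.0) / -10 = 4.00 s
v² = v₀² + 2aΔx → Δx = (0² − 40.0²)/(2·-10) = 80.0 m
Maximum height = 100 + 80.0 = 180 m

180 m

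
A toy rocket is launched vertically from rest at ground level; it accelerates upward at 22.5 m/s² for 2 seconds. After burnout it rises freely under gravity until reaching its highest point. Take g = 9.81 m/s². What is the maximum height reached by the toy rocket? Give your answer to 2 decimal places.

148.21 m

Phase 1 (powered ascent): v₀ = 0 m/s, a = 22.5 m/s².
v = v₀ + at = 0 + (22.5)(2) = 45.0 m/s
Δx = v₀t + ½at² = 0·2 + 0.5·22.5·2² = 45.0 m

Phase 2 (coasting upward): v₀ = 45.0 m/s, a = -9.81 m/s².
v = v₀ + at → t = (0 − 45.0) / -9.81 = 4.59 s
v² = v₀² + 2aΔx → Δx = (0² − 45.0²)/(2·-9.81) = 103 m
Maximum height = 45.0 + 103 = 148 m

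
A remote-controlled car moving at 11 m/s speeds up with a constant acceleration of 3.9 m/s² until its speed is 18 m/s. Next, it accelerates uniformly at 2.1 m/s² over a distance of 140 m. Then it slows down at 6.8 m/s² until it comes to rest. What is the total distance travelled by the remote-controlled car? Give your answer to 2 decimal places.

233.08 m

Phase 1 (accelerating): v₀ = 11.0 m/s, a = 3.9 m/s².
v = v₀ + at → t = (18 − 11.0) / 3.9 = 1.79 s
v² = v₀² + 2aΔx → Δx = (18² − 11.0²)/(2·3.9) = 26.0 m

Phase 2 (accelerating): v₀ = 18.0 m/s, a = 2.1 m/s².
v² = v₀² + 2aΔx = 18.0² + 2·2.1·140 = 912 → v = 30.2 m/s
t = (v − v₀)/a = (30.2 − 18.0)/2.1 = 5.81 s

Phase 3 (decelerating): v₀ = 30.2 m/s, a = -6.8 m/s².
v = v₀ + at → t = (0 − 30.2) / -6.8 = 4.44 s
v² = v₀² + 2aΔx → Δx = (0² − 30.2²)/(2·-6.8) = 67.1 m
Total distance = 26.0 + 140 + 67.1 = 233 m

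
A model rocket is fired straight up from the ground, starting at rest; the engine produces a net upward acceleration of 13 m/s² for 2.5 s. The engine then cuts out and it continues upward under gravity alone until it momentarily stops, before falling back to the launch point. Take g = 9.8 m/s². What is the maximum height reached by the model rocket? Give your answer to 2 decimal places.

Phase 1 (powered ascent): v₀ = 0 m/s, a = 13 m/s².
v = v₀ + at = 0 + (13)(2.5) = 32.5 m/s
Δx = v₀t + ½at² = 0·2.5 + 0.5·13·2.5² = 40.6 m

Phase 2 (coasting upward): v₀ = 32.5 m/s, a = -9.8 m/s².
v = v₀ + at → t = (0 − 32.5) / -9.8 = 3.32 s
v² = v₀² + 2aΔx → Δx = (0² − 32.5²)/(2·-9.8) = 53.9 m
Maximum height = 40.6 + 53.9 = 94.5 m

94.52 m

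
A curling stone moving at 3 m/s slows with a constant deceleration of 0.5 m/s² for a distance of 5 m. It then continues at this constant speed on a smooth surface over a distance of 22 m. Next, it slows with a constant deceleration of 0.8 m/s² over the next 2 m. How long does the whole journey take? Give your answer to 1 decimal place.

Phase 1 (decelerating): v₀ = 3.00 m/s, a = -0.5 m/s².
v² = v₀² + 2aΔx = 3.00² + 2·-0.5·5 = 4.00 → v = 2.00 m/s
t = (v − v₀)/a = (2.00 − 3.00)/-0.5 = 2.00 s

Phase 2 (constant speed): v₀ = 2.00 m/s, a = 0 m/s².
Constant speed: t = d/v = 22/2.00 = 11.0 s

Phase 3 (decelerating): v₀ = 2.00 m/s, a = -0.8 m/s².
v² = v₀² + 2aΔx = 2.00² + 2·-0.8·2 = 0.800 → v = 0.894 m/s
t = (v − v₀)/a = (0.894 − 2.00)/-0.8 = 1.38 s
Total time = 2.00 + 11.0 + 1.38 = 14.4 s

14.4 s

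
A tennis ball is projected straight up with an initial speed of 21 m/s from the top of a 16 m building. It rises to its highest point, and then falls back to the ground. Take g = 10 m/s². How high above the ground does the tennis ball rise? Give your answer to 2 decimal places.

38.05 m

Phase 1 (rising): v₀ = 21.0 m/s, a = -10 m/s².
v = v₀ + at → t = (0 − 21.0) / -10 = 2.10 s
v² = v₀² + 2aΔx → Δx = (0² − 21.0²)/(2·-10) = 22.1 m
Maximum height = 16 + 22.1 = 38.0 m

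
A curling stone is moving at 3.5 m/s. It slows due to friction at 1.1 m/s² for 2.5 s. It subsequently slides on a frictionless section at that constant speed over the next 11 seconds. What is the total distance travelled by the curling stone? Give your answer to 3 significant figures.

13.6 m

Phase 1 (decelerating): v₀ = 3.50 m/s, a = -1.1 m/s².
v = v₀ + at = 3.50 + (-1.1)(2.5) = 0.750 m/s
Δx = v₀t + ½at² = 3.50·2.5 + 0.5·-1.1·2.5² = 5.31 m

Phase 2 (constant speed): v₀ = 0.750 m/s, a = 0 m/s².
v = v₀ + at = 0.750 + (0)(11) = 0.750 m/s
Δx = v₀t + ½at² = 0.750·11 + 0.5·0·11² = 8.25 m
Total distance = 5.31 + 8.25 = 13.6 m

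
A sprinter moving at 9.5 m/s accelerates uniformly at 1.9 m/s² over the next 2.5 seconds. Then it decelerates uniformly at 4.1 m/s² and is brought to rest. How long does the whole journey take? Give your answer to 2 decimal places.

5.98 s

Phase 1 (accelerating): v₀ = 9.50 m/s, a = 1.9 m/s².
v = v₀ + at = 9.50 + (1.9)(2.5) = 14.2 m/s
Δx = v₀t + ½at² = 9.50·2.5 + 0.5·1.9·2.5² = 29.7 m

Phase 2 (decelerating): v₀ = 14.2 m/s, a = -4.1 m/s².
v = v₀ + at → t = (0 − 14.2) / -4.1 = 3.48 s
v² = v₀² + 2aΔx → Δx = (0² − 14.2²)/(2·-4.1) = 24.8 m
Total time = 2.50 + 3.48 = 5.98 s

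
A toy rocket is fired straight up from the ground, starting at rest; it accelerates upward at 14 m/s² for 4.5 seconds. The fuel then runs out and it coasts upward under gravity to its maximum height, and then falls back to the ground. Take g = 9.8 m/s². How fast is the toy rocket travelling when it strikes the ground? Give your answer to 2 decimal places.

Phase 1 (powered ascent): v₀ = 0 m/s, a = 14 m/s².
v = v₀ + at = 0 + (14)(4.5) = 63.0 m/s
Δx = v₀t + ½at² = 0·4.5 + 0.5·14·4.5² = 142 m

Phase 2 (coasting upward): v₀ = 63.0 m/s, a = -9.8 m/s².
v = v₀ + at → t = (0 − 63.0) / -9.8 = 6.43 s
v² = v₀² + 2aΔx → Δx = (0² − 63.0²)/(2·-9.8) = 202 m

Phase 3 (free fall): v₀ = 0 m/s, a = -9.8 m/s².
Falls 344 m from rest: t = √(2·344/9.8) = 8.38 s; v = g·t = 82.1 m/s.
Impact speed = 82.1 m/s

82.14 m/s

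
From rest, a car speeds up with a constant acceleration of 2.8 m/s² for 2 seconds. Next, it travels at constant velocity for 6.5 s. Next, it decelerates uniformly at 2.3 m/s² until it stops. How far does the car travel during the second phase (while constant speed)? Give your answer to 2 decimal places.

36.40 m

Phase 1 (accelerating): v₀ = 0 m/s, a = 2.8 m/s².
v = v₀ + at = 0 + (2.8)(2) = 5.60 m/s
Δx = v₀t + ½at² = 0·2 + 0.5·2.8·2² = 5.60 m

Phase 2 (constant speed): v₀ = 5.60 m/s, a = 0 m/s².
v = v₀ + at = 5.60 + (0)(6.5) = 5.60 m/s
Δx = v₀t + ½at² = 5.60·6.5 + 0.5·0·6.5² = 36.4 m
Distance in phase 2 = 36.4 m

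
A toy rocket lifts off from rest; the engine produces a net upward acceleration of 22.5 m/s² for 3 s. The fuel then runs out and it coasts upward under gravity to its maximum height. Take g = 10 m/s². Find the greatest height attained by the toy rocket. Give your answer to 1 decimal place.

Phase 1 (powered ascent): v₀ = 0 m/s, a = 22.5 m/s².
v = v₀ + at = 0 + (22.5)(3) = 67.5 m/s
Δx = v₀t + ½at² = 0·3 + 0.5·22.5·3² = 101 m

Phase 2 (coasting upward): v₀ = 67.5 m/s, a = -10 m/s².
v = v₀ + at → t = (0 − 67.5) / -10 = 6.75 s
v² = v₀² + 2aΔx → Δx = (0² − 67.5²)/(2·-10) = 228 m
Maximum height = 101 + 228 = 329 m

329.1 m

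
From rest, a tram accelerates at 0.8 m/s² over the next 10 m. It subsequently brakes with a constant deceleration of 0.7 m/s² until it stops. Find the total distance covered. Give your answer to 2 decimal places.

21.43 m

Phase 1 (accelerating): v₀ = 0 m/s, a = 0.8 m/s².
v² = v₀² + 2aΔx = 0² + 2·0.8·10 = 16.0 → v = 4.00 m/s
t = (v − v₀)/a = (4.00 − 0)/0.8 = 5.00 s

Phase 2 (decelerating): v₀ = 4.00 m/s, a = -0.7 m/s².
v = v₀ + at → t = (0 − 4.00) / -0.7 = 5.71 s
v² = v₀² + 2aΔx → Δx = (0² − 4.00²)/(2·-0.7) = 11.4 m
Total distance = 10.0 + 11.4 = 21.4 m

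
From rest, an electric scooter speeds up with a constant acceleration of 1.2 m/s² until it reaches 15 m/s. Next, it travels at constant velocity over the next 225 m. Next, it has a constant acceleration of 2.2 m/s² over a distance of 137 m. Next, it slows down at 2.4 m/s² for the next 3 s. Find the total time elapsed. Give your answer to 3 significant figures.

Phase 1 (accelerating): v₀ = 0 m/s, a = 1.2 m/s².
v = v₀ + at → t = (15 − 0) / 1.2 = 12.5 s
v² = v₀² + 2aΔx → Δx = (15² − 0²)/(2·1.2) = 93.8 m

Phase 2 (constant speed): v₀ = 15.0 m/s, a = 0 m/s².
Constant speed: t = d/v = 225/15.0 = 15.0 s

Phase 3 (accelerating): v₀ = 15.0 m/s, a = 2.2 m/s².
v² = v₀² + 2aΔx = 15.0² + 2·2.2·137 = 828 → v = 28.8 m/s
t = (v − v₀)/a = (28.8 − 15.0)/2.2 = 6.26 s

Phase 4 (decelerating): v₀ = 28.8 m/s, a = -2.4 m/s².
v = v₀ + at = 28.8 + (-2.4)(3) = 21.6 m/s
Δx = v₀t + ½at² = 28.8·3 + 0.5·-2.4·3² = 75.5 m
Total time = 12.5 + 15.0 + 6.26 + 3.00 = 36.8 s

36.8 s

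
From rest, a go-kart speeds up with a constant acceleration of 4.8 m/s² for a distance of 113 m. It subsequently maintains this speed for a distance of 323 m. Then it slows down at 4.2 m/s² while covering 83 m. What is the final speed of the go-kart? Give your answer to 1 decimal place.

19.7 m/s

Phase 1 (accelerating): v₀ = 0 m/s, a = 4.8 m/s².
v² = v₀² + 2aΔx = 0² + 2·4.8·113 = 1080 → v = 32.9 m/s
t = (v − v₀)/a = (32.9 − 0)/4.8 = 6.86 s

Phase 2 (constant speed): v₀ = 32.9 m/s, a = 0 m/s².
Constant speed: t = d/v = 323/32.9 = 9.81 s

Phase 3 (decelerating): v₀ = 32.9 m/s, a = -4.2 m/s².
v² = v₀² + 2aΔx = 32.9² + 2·-4.2·83 = 388 → v = 19.7 m/s
t = (v − v₀)/a = (19.7 − 32.9)/-4.2 = 3.15 s
Final speed = 19.7 m/s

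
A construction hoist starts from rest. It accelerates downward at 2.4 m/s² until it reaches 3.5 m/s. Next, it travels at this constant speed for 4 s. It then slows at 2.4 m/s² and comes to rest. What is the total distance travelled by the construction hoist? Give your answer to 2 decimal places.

19.10 m

Phase 1 (accelerating): v₀ = 0 m/s, a = 2.4 m/s².
v = v₀ + at → t = (3.5 − 0) / 2.4 = 1.46 s
v² = v₀² + 2aΔx → Δx = (3.5² − 0²)/(2·2.4) = 2.55 m

Phase 2 (constant speed): v₀ = 3.50 m/s, a = 0 m/s².
v = v₀ + at = 3.50 + (0)(4) = 3.50 m/s
Δx = v₀t + ½at² = 3.50·4 + 0.5·0·4² = 14.0 m

Phase 3 (decelerating): v₀ = 3.50 m/s, a = -2.4 m/s².
v = v₀ + at → t = (0 − 3.50) / -2.4 = 1.46 s
v² = v₀² + 2aΔx → Δx = (0² − 3.50²)/(2·-2.4) = 2.55 m
Total distance = 2.55 + 14.0 + 2.55 = 19.1 m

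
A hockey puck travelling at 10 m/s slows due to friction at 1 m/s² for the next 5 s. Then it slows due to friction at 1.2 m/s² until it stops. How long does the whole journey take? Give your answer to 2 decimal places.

9.17 s

Phase 1 (decelerating): v₀ = 10.0 m/s, a = -1 m/s².
v = v₀ + at = 10.0 + (-1)(5) = 5.00 m/s
Δx = v₀t + ½at² = 10.0·5 + 0.5·-1·5² = 37.5 m

Phase 2 (decelerating): v₀ = 5.00 m/s, a = -1.2 m/s².
v = v₀ + at → t = (0 − 5.00) / -1.2 = 4.17 s
v² = v₀² + 2aΔx → Δx = (0² − 5.00²)/(2·-1.2) = 10.4 m
Total time = 5.00 + 4.17 = 9.17 s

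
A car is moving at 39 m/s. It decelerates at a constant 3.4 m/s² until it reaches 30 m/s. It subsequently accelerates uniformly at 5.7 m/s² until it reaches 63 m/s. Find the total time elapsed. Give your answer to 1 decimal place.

8.4 s

Phase 1 (decelerating): v₀ = 39.0 m/s, a = -3.4 m/s².
v = v₀ + at → t = (30 − 39.0) / -3.4 = 2.65 s
v² = v₀² + 2aΔx → Δx = (30² − 39.0²)/(2·-3.4) = 91.3 m

Phase 2 (accelerating): v₀ = 30.0 m/s, a = 5.7 m/s².
v = v₀ + at → t = (63 − 30.0) / 5.7 = 5.79 s
v² = v₀² + 2aΔx → Δx = (63² − 30.0²)/(2·5.7) = 269 m
Total time = 2.65 + 5.79 = 8.44 s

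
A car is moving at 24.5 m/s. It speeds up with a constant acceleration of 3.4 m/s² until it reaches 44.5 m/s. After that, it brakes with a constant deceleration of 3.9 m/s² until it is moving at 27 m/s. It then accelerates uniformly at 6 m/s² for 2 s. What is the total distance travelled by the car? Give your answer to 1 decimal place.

429.4 m

Phase 1 (accelerating): v₀ = 24.5 m/s, a = 3.4 m/s².
v = v₀ + at → t = (44.5 − 24.5) / 3.4 = 5.88 s
v² = v₀² + 2aΔx → Δx = (44.5² − 24.5²)/(2·3.4) = 203 m

Phase 2 (decelerating): v₀ = 44.5 m/s, a = -3.9 m/s².
v = v₀ + at → t = (27 − 44.5) / -3.9 = 4.49 s
v² = v₀² + 2aΔx → Δx = (27² − 44.5²)/(2·-3.9) = 160 m

Phase 3 (accelerating): v₀ = 27.0 m/s, a = 6 m/s².
v = v₀ + at = 27.0 + (6)(2) = 39.0 m/s
Δx = v₀t + ½at² = 27.0·2 + 0.5·6·2² = 66.0 m
Total distance = 203 + 160 + 66.0 = 429 m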